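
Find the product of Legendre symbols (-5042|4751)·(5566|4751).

By multiplicativity, (-5042·5566|4751) = (-5042|4751)·(5566|4751).
First factor (-5042|4751):
(-5042|4751)
  = -(5042|4751)    [4751 ≡ 3 mod 4 ⇒ (-1|4751) = -1]
  = -(291|4751)    [5042 ≡ 291 mod 4751]
  = (4751|291)    [QR: both ≡ 3 mod 4, sign flips]
  = (95|291)    [4751 ≡ 95 mod 291]
  = -(291|95)    [QR: both ≡ 3 mod 4, sign flips]
  = -(6|95)    [291 ≡ 6 mod 95]
  = -(3|95)    [95 ≡ 7 mod 8 ⇒ (2|95) = +1]
  = (95|3)    [QR: both ≡ 3 mod 4, sign flips]
  = (2|3)    [95 ≡ 2 mod 3]
  = -(1|3)    [3 ≡ 3 mod 8 ⇒ (2|3) = -1]
  = -1    [(1|3) = 1]
Second factor (5566|4751):
(5566|4751)
  = (815|4751)    [5566 ≡ 815 mod 4751]
  = -(4751|815)    [QR: both ≡ 3 mod 4, sign flips]
  = -(676|815)    [4751 ≡ 676 mod 815]
  = -(169|815)    [815 ≡ 7 mod 8 ⇒ (2|815)^2 = +1]
  = -(815|169)    [QR: 169 ≡ 1 mod 4, sign kept]
  = -(139|169)    [815 ≡ 139 mod 169]
  = -(169|139)    [QR: 169 ≡ 1 mod 4, sign kept]
  = -(30|139)    [169 ≡ 30 mod 139]
  = (15|139)    [139 ≡ 3 mod 8 ⇒ (2|139) = -1]
  = -(139|15)    [QR: both ≡ 3 mod 4, sign flips]
  = -(4|15)    [139 ≡ 4 mod 15]
  = -(1|15)    [15 ≡ 7 mod 8 ⇒ (2|15)^2 = +1]
  = -1    [(1|15) = 1]
Product: (-1)·(-1) = 1.

1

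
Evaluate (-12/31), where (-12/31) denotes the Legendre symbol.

Reduce the numerator: -12 ≡ 19 (mod 31), so (-12/31) = (19/31).
Both 19 ≡ 3 and 31 ≡ 3 (mod 4), so reciprocity gives (19/31) = -(31/19). Reduce: 31 ≡ 12 (mod 19). Now have -(12/19).
Factor out 2: 12 = 2^2·3. Since 19 ≡ 3 (mod 8), (2/19) = -1, and (2/19)^2 = +1. Now have -(3/19).
Both 3 ≡ 3 and 19 ≡ 3 (mod 4), so reciprocity gives (3/19) = -(19/3). Reduce: 19 ≡ 1 (mod 3). Now have (1/3).
(1/3) = 1. Collecting the sign factors: 1.

1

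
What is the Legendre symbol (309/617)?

309 ≡ 1 (mod 4), so quadratic reciprocity gives (309/617) = (617/309). Reduce: 617 ≡ 308 (mod 309). Now have (308/309).
Factor out 2: 308 = 2^2·77. Since 309 ≡ 5 (mod 8), (2/309) = -1, and (2/309)^2 = +1. Now have (77/309).
77 ≡ 1 (mod 4), so quadratic reciprocity gives (77/309) = (309/77). Reduce: 309 ≡ 1 (mod 77). Now have (1/77).
(1/77) = 1. Collecting the sign factors: 1.

1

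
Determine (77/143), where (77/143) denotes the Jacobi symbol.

0

77 ≡ 1 (mod 4), so quadratic reciprocity gives (77/143) = (143/77). Reduce: 143 ≡ 66 (mod 77). Now have (66/77).
Factor out 2: 66 = 2·33. Since 77 ≡ 5 (mod 8), (2/77) = -1. Now have -(33/77).
33 ≡ 1 (mod 4), so quadratic reciprocity gives (33/77) = (77/33). Reduce: 77 ≡ 11 (mod 33). Now have -(11/33).
33 ≡ 1 (mod 4), so quadratic reciprocity gives (11/33) = (33/11). Reduce: 33 ≡ 0 (mod 11). Now have -(0/11).
The numerator is now 0 with denominator 11 > 1: the symbol is 0.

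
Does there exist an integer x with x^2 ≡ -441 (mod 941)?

yes

(-441/941)
  = (500/941)    [-441 ≡ 500 mod 941]
  = (125/941)    [941 ≡ 5 mod 8 ⇒ (2/941)^2 = +1]
  = (941/125)    [QR: 125 ≡ 1 mod 4, sign kept]
  = (66/125)    [941 ≡ 66 mod 125]
  = -(33/125)    [125 ≡ 5 mod 8 ⇒ (2/125) = -1]
  = -(125/33)    [QR: 33 ≡ 1 mod 4, sign kept]
  = -(26/33)    [125 ≡ 26 mod 33]
  = -(13/33)    [33 ≡ 1 mod 8 ⇒ (2/33) = +1]
  = -(33/13)    [QR: 13 ≡ 1 mod 4, sign kept]
  = -(7/13)    [33 ≡ 7 mod 13]
  = -(13/7)    [QR: 13 ≡ 1 mod 4, sign kept]
  = -(6/7)    [13 ≡ 6 mod 7]
  = -(3/7)    [7 ≡ 7 mod 8 ⇒ (2/7) = +1]
  = (7/3)    [QR: both ≡ 3 mod 4, sign flips]
  = (1/3)    [7 ≡ 1 mod 3]
  = 1    [(1/3) = 1]
(-441/941) = 1, and 941 is prime, so -441 is a quadratic residue mod 941.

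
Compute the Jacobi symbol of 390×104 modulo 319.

By multiplicativity, (390·104/319) = (390/319)·(104/319).
First factor (390/319):
Reduce the numerator: 390 ≡ 71 (mod 319), so (390/319) = (71/319).
Both 71 ≡ 3 and 319 ≡ 3 (mod 4), so reciprocity gives (71/319) = -(319/71). Reduce: 319 ≡ 35 (mod 71). Now have -(35/71).
Both 35 ≡ 3 and 71 ≡ 3 (mod 4), so reciprocity gives (35/71) = -(71/35). Reduce: 71 ≡ 1 (mod 35). Now have (1/35).
(1/35) = 1. Collecting the sign factors: 1.
Second factor (104/319):
Factor out 2: 104 = 2^3·13. Since 319 ≡ 7 (mod 8), (2/319) = +1, and (2/319)^3 = +1. Now have (13/319).
13 ≡ 1 (mod 4), so quadratic reciprocity gives (13/319) = (319/13). Reduce: 319 ≡ 7 (mod 13). Now have (7/13).
13 ≡ 1 (mod 4), so quadratic reciprocity gives (7/13) = (13/7). Reduce: 13 ≡ 6 (mod 7). Now have (6/7).
Factor out 2: 6 = 2·3. Since 7 ≡ 7 (mod 8), (2/7) = +1. Now have (3/7).
Both 3 ≡ 3 and 7 ≡ 3 (mod 4), so reciprocity gives (3/7) = -(7/3). Reduce: 7 ≡ 1 (mod 3). Now have -(1/3).
(1/3) = 1. Collecting the sign factors: -1.
Product: (1)·(-1) = -1.

-1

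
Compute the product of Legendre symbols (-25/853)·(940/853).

By multiplicativity, (-25·940/853) = (-25/853)·(940/853).
First factor (-25/853):
Pull out -1: (-25/853) = (-1/853)·(25/853). Since 853 ≡ 1 (mod 4), (-1/853) = +1. Now have (25/853).
25 ≡ 1 (mod 4), so quadratic reciprocity gives (25/853) = (853/25). Reduce: 853 ≡ 3 (mod 25). Now have (3/25).
25 ≡ 1 (mod 4), so quadratic reciprocity gives (3/25) = (25/3). Reduce: 25 ≡ 1 (mod 3). Now have (1/3).
(1/3) = 1. Collecting the sign factors: 1.
Second factor (940/853):
Reduce the numerator: 940 ≡ 87 (mod 853), so (940/853) = (87/853).
853 ≡ 1 (mod 4), so quadratic reciprocity gives (87/853) = (853/87). Reduce: 853 ≡ 70 (mod 87). Now have (70/87).
Factor out 2: 70 = 2·35. Since 87 ≡ 7 (mod 8), (2/87) = +1. Now have (35/87).
Both 35 ≡ 3 and 87 ≡ 3 (mod 4), so reciprocity gives (35/87) = -(87/35). Reduce: 87 ≡ 17 (mod 35). Now have -(17/35).
17 ≡ 1 (mod 4), so quadratic reciprocity gives (17/35) = (35/17). Reduce: 35 ≡ 1 (mod 17). Now have -(1/17).
(1/17) = 1. Collecting the sign factors: -1.
Product: (1)·(-1) = -1.

-1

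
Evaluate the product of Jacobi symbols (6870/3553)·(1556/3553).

By multiplicativity, (6870·1556/3553) = (6870/3553)·(1556/3553).
First factor (6870/3553):
Reduce the numerator: 6870 ≡ 3317 (mod 3553), so (6870/3553) = (3317/3553).
3317 ≡ 1 (mod 4), so quadratic reciprocity gives (3317/3553) = (3553/3317). Reduce: 3553 ≡ 236 (mod 3317). Now have (236/3317).
Factor out 2: 236 = 2^2·59. Since 3317 ≡ 5 (mod 8), (2/3317) = -1, and (2/3317)^2 = +1. Now have (59/3317).
3317 ≡ 1 (mod 4), so quadratic reciprocity gives (59/3317) = (3317/59). Reduce: 3317 ≡ 13 (mod 59). Now have (13/59).
13 ≡ 1 (mod 4), so quadratic reciprocity gives (13/59) = (59/13). Reduce: 59 ≡ 7 (mod 13). Now have (7/13).
13 ≡ 1 (mod 4), so quadratic reciprocity gives (7/13) = (13/7). Reduce: 13 ≡ 6 (mod 7). Now have (6/7).
Factor out 2: 6 = 2·3. Since 7 ≡ 7 (mod 8), (2/7) = +1. Now have (3/7).
Both 3 ≡ 3 and 7 ≡ 3 (mod 4), so reciprocity gives (3/7) = -(7/3). Reduce: 7 ≡ 1 (mod 3). Now have -(1/3).
(1/3) = 1. Collecting the sign factors: -1.
Second factor (1556/3553):
Factor out 2: 1556 = 2^2·389. Since 3553 ≡ 1 (mod 8), (2/3553) = +1, and (2/3553)^2 = +1. Now have (389/3553).
389 ≡ 1 (mod 4), so quadratic reciprocity gives (389/3553) = (3553/389). Reduce: 3553 ≡ 52 (mod 389). Now have (52/389).
Factor out 2: 52 = 2^2·13. Since 389 ≡ 5 (mod 8), (2/389) = -1, and (2/389)^2 = +1. Now have (13/389).
13 ≡ 1 (mod 4), so quadratic reciprocity gives (13/389) = (389/13). Reduce: 389 ≡ 12 (mod 13). Now have (12/13).
Factor out 2: 12 = 2^2·3. Since 13 ≡ 5 (mod 8), (2/13) = -1, and (2/13)^2 = +1. Now have (3/13).
13 ≡ 1 (mod 4), so quadratic reciprocity gives (3/13) = (13/3). Reduce: 13 ≡ 1 (mod 3). Now have (1/3).
(1/3) = 1. Collecting the sign factors: 1.
Product: (-1)·(1) = -1.

-1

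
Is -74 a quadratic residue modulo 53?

Pull out -1: (-74/53) = (-1/53)·(74/53). Since 53 ≡ 1 (mod 4), (-1/53) = +1. Now have (74/53).
Reduce the numerator: 74 ≡ 21 (mod 53), so (74/53) = (21/53).
21 ≡ 1 (mod 4), so quadratic reciprocity gives (21/53) = (53/21). Reduce: 53 ≡ 11 (mod 21). Now have (11/21).
21 ≡ 1 (mod 4), so quadratic reciprocity gives (11/21) = (21/11). Reduce: 21 ≡ 10 (mod 11). Now have (10/11).
Factor out 2: 10 = 2·5. Since 11 ≡ 3 (mod 8), (2/11) = -1. Now have -(5/11).
5 ≡ 1 (mod 4), so quadratic reciprocity gives (5/11) = (11/5). Reduce: 11 ≡ 1 (mod 5). Now have -(1/5).
(1/5) = 1. Collecting the sign factors: -1.
The Legendre symbol is -1, so x^2 ≡ -74 (mod 53) has no solution.

no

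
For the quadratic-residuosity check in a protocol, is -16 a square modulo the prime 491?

(-16/491)
  = -(16/491)    [491 ≡ 3 mod 4 ⇒ (-1/491) = -1]
  = -(1/491)    [491 ≡ 3 mod 8 ⇒ (2/491)^4 = +1]
  = -1    [(1/491) = 1]
The Legendre symbol is -1, so x^2 ≡ -16 (mod 491) has no solution.

no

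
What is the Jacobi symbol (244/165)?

Reduce the numerator: 244 ≡ 79 (mod 165), so (244/165) = (79/165).
165 ≡ 1 (mod 4), so quadratic reciprocity gives (79/165) = (165/79). Reduce: 165 ≡ 7 (mod 79). Now have (7/79).
Both 7 ≡ 3 and 79 ≡ 3 (mod 4), so reciprocity gives (7/79) = -(79/7). Reduce: 79 ≡ 2 (mod 7). Now have -(2/7).
Factor out 2: 2 = 2. Since 7 ≡ 7 (mod 8), (2/7) = +1. Now have -(1/7).
(1/7) = 1. Collecting the sign factors: -1.

-1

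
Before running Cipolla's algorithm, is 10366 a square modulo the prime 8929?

Reduce the numerator: 10366 ≡ 1437 (mod 8929), so (10366/8929) = (1437/8929).
1437 ≡ 1 (mod 4), so quadratic reciprocity gives (1437/8929) = (8929/1437). Reduce: 8929 ≡ 307 (mod 1437). Now have (307/1437).
1437 ≡ 1 (mod 4), so quadratic reciprocity gives (307/1437) = (1437/307). Reduce: 1437 ≡ 209 (mod 307). Now have (209/307).
209 ≡ 1 (mod 4), so quadratic reciprocity gives (209/307) = (307/209). Reduce: 307 ≡ 98 (mod 209). Now have (98/209).
Factor out 2: 98 = 2·49. Since 209 ≡ 1 (mod 8), (2/209) = +1. Now have (49/209).
49 ≡ 1 (mod 4), so quadratic reciprocity gives (49/209) = (209/49). Reduce: 209 ≡ 13 (mod 49). Now have (13/49).
13 ≡ 1 (mod 4), so quadratic reciprocity gives (13/49) = (49/13). Reduce: 49 ≡ 10 (mod 13). Now have (10/13).
Factor out 2: 10 = 2·5. Since 13 ≡ 5 (mod 8), (2/13) = -1. Now have -(5/13).
5 ≡ 1 (mod 4), so quadratic reciprocity gives (5/13) = (13/5). Reduce: 13 ≡ 3 (mod 5). Now have -(3/5).
5 ≡ 1 (mod 4), so quadratic reciprocity gives (3/5) = (5/3). Reduce: 5 ≡ 2 (mod 3). Now have -(2/3).
Factor out 2: 2 = 2. Since 3 ≡ 3 (mod 8), (2/3) = -1. Now have (1/3).
(1/3) = 1. Collecting the sign factors: 1.
The Legendre symbol is 1, so x^2 ≡ 10366 (mod 8929) has solution.

yes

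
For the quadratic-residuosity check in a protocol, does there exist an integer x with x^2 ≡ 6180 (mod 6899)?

yes

(6180|6899)
  = (1545|6899)    [6899 ≡ 3 mod 8 ⇒ (2|6899)^2 = +1]
  = (6899|1545)    [QR: 1545 ≡ 1 mod 4, sign kept]
  = (719|1545)    [6899 ≡ 719 mod 1545]
  = (1545|719)    [QR: 1545 ≡ 1 mod 4, sign kept]
  = (107|719)    [1545 ≡ 107 mod 719]
  = -(719|107)    [QR: both ≡ 3 mod 4, sign flips]
  = -(77|107)    [719 ≡ 77 mod 107]
  = -(107|77)    [QR: 77 ≡ 1 mod 4, sign kept]
  = -(30|77)    [107 ≡ 30 mod 77]
  = (15|77)    [77 ≡ 5 mod 8 ⇒ (2|77) = -1]
  = (77|15)    [QR: 77 ≡ 1 mod 4, sign kept]
  = (2|15)    [77 ≡ 2 mod 15]
  = (1|15)    [15 ≡ 7 mod 8 ⇒ (2|15) = +1]
  = 1    [(1|15) = 1]
(6180|6899) = 1, and 6899 is prime, so 6180 is a quadratic residue mod 6899.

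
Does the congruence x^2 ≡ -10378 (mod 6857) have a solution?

no

(-10378/6857)
  = (3336/6857)    [-10378 ≡ 3336 mod 6857]
  = (417/6857)    [6857 ≡ 1 mod 8 ⇒ (2/6857)^3 = +1]
  = (6857/417)    [QR: 417 ≡ 1 mod 4, sign kept]
  = (185/417)    [6857 ≡ 185 mod 417]
  = (417/185)    [QR: 185 ≡ 1 mod 4, sign kept]
  = (47/185)    [417 ≡ 47 mod 185]
  = (185/47)    [QR: 185 ≡ 1 mod 4, sign kept]
  = (44/47)    [185 ≡ 44 mod 47]
  = (11/47)    [47 ≡ 7 mod 8 ⇒ (2/47)^2 = +1]
  = -(47/11)    [QR: both ≡ 3 mod 4, sign flips]
  = -(3/11)    [47 ≡ 3 mod 11]
  = (11/3)    [QR: both ≡ 3 mod 4, sign flips]
  = (2/3)    [11 ≡ 2 mod 3]
  = -(1/3)    [3 ≡ 3 mod 8 ⇒ (2/3) = -1]
  = -1    [(1/3) = 1]
(-10378/6857) = -1, and 6857 is prime, so -10378 is not a quadratic residue mod 6857.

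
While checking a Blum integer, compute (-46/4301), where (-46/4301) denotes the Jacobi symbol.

0

(-46/4301)
  = (4255/4301)    [-46 ≡ 4255 mod 4301]
  = (4301/4255)    [QR: 4301 ≡ 1 mod 4, sign kept]
  = (46/4255)    [4301 ≡ 46 mod 4255]
  = (23/4255)    [4255 ≡ 7 mod 8 ⇒ (2/4255) = +1]
  = -(4255/23)    [QR: both ≡ 3 mod 4, sign flips]
  = -(0/23)    [4255 ≡ 0 mod 23]
  = 0    [numerator 0, gcd > 1]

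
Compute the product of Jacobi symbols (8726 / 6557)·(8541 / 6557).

1

By multiplicativity, (8726·8541 / 6557) = (8726 / 6557)·(8541 / 6557).
First factor (8726 / 6557):
Reduce the numerator: 8726 ≡ 2169 (mod 6557), so (8726 / 6557) = (2169 / 6557).
2169 ≡ 1 (mod 4), so quadratic reciprocity gives (2169 / 6557) = (6557 / 2169). Reduce: 6557 ≡ 50 (mod 2169). Now have (50 / 2169).
Factor out 2: 50 = 2·25. Since 2169 ≡ 1 (mod 8), (2 / 2169) = +1. Now have (25 / 2169).
25 ≡ 1 (mod 4), so quadratic reciprocity gives (25 / 2169) = (2169 / 25). Reduce: 2169 ≡ 19 (mod 25). Now have (19 / 25).
25 ≡ 1 (mod 4), so quadratic reciprocity gives (19 / 25) = (25 / 19). Reduce: 25 ≡ 6 (mod 19). Now have (6 / 19).
Factor out 2: 6 = 2·3. Since 19 ≡ 3 (mod 8), (2 / 19) = -1. Now have -(3 / 19).
Both 3 ≡ 3 and 19 ≡ 3 (mod 4), so reciprocity gives (3 / 19) = -(19 / 3). Reduce: 19 ≡ 1 (mod 3). Now have (1 / 3).
(1 / 3) = 1. Collecting the sign factors: 1.
Second factor (8541 / 6557):
Reduce the numerator: 8541 ≡ 1984 (mod 6557), so (8541 / 6557) = (1984 / 6557).
Factor out 2: 1984 = 2^6·31. Since 6557 ≡ 5 (mod 8), (2 / 6557) = -1, and (2 / 6557)^6 = +1. Now have (31 / 6557).
6557 ≡ 1 (mod 4), so quadratic reciprocity gives (31 / 6557) = (6557 / 31). Reduce: 6557 ≡ 16 (mod 31). Now have (16 / 31).
Factor out 2: 16 = 2^4. Since 31 ≡ 7 (mod 8), (2 / 31) = +1, and (2 / 31)^4 = +1. Now have (1 / 31).
(1 / 31) = 1. Collecting the sign factors: 1.
Product: (1)·(1) = 1.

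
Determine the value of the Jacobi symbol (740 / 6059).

1

Factor out 2: 740 = 2^2·185. Since 6059 ≡ 3 (mod 8), (2 / 6059) = -1, and (2 / 6059)^2 = +1. Now have (185 / 6059).
185 ≡ 1 (mod 4), so quadratic reciprocity gives (185 / 6059) = (6059 / 185). Reduce: 6059 ≡ 139 (mod 185). Now have (139 / 185).
185 ≡ 1 (mod 4), so quadratic reciprocity gives (139 / 185) = (185 / 139). Reduce: 185 ≡ 46 (mod 139). Now have (46 / 139).
Factor out 2: 46 = 2·23. Since 139 ≡ 3 (mod 8), (2 / 139) = -1. Now have -(23 / 139).
Both 23 ≡ 3 and 139 ≡ 3 (mod 4), so reciprocity gives (23 / 139) = -(139 / 23). Reduce: 139 ≡ 1 (mod 23). Now have (1 / 23).
(1 / 23) = 1. Collecting the sign factors: 1.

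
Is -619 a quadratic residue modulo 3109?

no

(-619/3109)
  = (2490/3109)    [-619 ≡ 2490 mod 3109]
  = -(1245/3109)    [3109 ≡ 5 mod 8 ⇒ (2/3109) = -1]
  = -(3109/1245)    [QR: 1245 ≡ 1 mod 4, sign kept]
  = -(619/1245)    [3109 ≡ 619 mod 1245]
  = -(1245/619)    [QR: 1245 ≡ 1 mod 4, sign kept]
  = -(7/619)    [1245 ≡ 7 mod 619]
  = (619/7)    [QR: both ≡ 3 mod 4, sign flips]
  = (3/7)    [619 ≡ 3 mod 7]
  = -(7/3)    [QR: both ≡ 3 mod 4, sign flips]
  = -(1/3)    [7 ≡ 1 mod 3]
  = -1    [(1/3) = 1]
The Legendre symbol is -1, so x^2 ≡ -619 (mod 3109) has no solution.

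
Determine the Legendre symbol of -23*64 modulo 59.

By multiplicativity, (-23·64/59) = (-23/59)·(64/59).
First factor (-23/59):
(-23/59)
  = -(23/59)    [59 ≡ 3 mod 4 ⇒ (-1/59) = -1]
  = (59/23)    [QR: both ≡ 3 mod 4, sign flips]
  = (13/23)    [59 ≡ 13 mod 23]
  = (23/13)    [QR: 13 ≡ 1 mod 4, sign kept]
  = (10/13)    [23 ≡ 10 mod 13]
  = -(5/13)    [13 ≡ 5 mod 8 ⇒ (2/13) = -1]
  = -(13/5)    [QR: 5 ≡ 1 mod 4, sign kept]
  = -(3/5)    [13 ≡ 3 mod 5]
  = -(5/3)    [QR: 5 ≡ 1 mod 4, sign kept]
  = -(2/3)    [5 ≡ 2 mod 3]
  = (1/3)    [3 ≡ 3 mod 8 ⇒ (2/3) = -1]
  = 1    [(1/3) = 1]
Second factor (64/59):
(64/59)
  = (5/59)    [64 ≡ 5 mod 59]
  = (59/5)    [QR: 5 ≡ 1 mod 4, sign kept]
  = (4/5)    [59 ≡ 4 mod 5]
  = (1/5)    [5 ≡ 5 mod 8 ⇒ (2/5)^2 = +1]
  = 1    [(1/5) = 1]
Product: (1)·(1) = 1.

1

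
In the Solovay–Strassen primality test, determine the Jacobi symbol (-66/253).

(-66/253)
  = (66/253)    [253 ≡ 1 mod 4 ⇒ (-1/253) = +1]
  = -(33/253)    [253 ≡ 5 mod 8 ⇒ (2/253) = -1]
  = -(253/33)    [QR: 33 ≡ 1 mod 4, sign kept]
  = -(22/33)    [253 ≡ 22 mod 33]
  = -(11/33)    [33 ≡ 1 mod 8 ⇒ (2/33) = +1]
  = -(33/11)    [QR: 33 ≡ 1 mod 4, sign kept]
  = -(0/11)    [33 ≡ 0 mod 11]
  = 0    [numerator 0, gcd > 1]

0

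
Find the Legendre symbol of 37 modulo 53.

1

(37/53)
  = (53/37)    [QR: 37 ≡ 1 mod 4, sign kept]
  = (16/37)    [53 ≡ 16 mod 37]
  = (1/37)    [37 ≡ 5 mod 8 ⇒ (2/37)^4 = +1]
  = 1    [(1/37) = 1]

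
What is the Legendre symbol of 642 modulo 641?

(642/641)
  = (1/641)    [642 ≡ 1 mod 641]
  = 1    [(1/641) = 1]

1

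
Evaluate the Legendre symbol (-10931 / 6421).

1

Pull out -1: (-10931 / 6421) = (-1 / 6421)·(10931 / 6421). Since 6421 ≡ 1 (mod 4), (-1 / 6421) = +1. Now have (10931 / 6421).
Reduce the numerator: 10931 ≡ 4510 (mod 6421), so (10931 / 6421) = (4510 / 6421).
Factor out 2: 4510 = 2·2255. Since 6421 ≡ 5 (mod 8), (2 / 6421) = -1. Now have -(2255 / 6421).
6421 ≡ 1 (mod 4), so quadratic reciprocity gives (2255 / 6421) = (6421 / 2255). Reduce: 6421 ≡ 1911 (mod 2255). Now have -(1911 / 2255).
Both 1911 ≡ 3 and 2255 ≡ 3 (mod 4), so reciprocity gives (1911 / 2255) = -(2255 / 1911). Reduce: 2255 ≡ 344 (mod 1911). Now have (344 / 1911).
Factor out 2: 344 = 2^3·43. Since 1911 ≡ 7 (mod 8), (2 / 1911) = +1, and (2 / 1911)^3 = +1. Now have (43 / 1911).
Both 43 ≡ 3 and 1911 ≡ 3 (mod 4), so reciprocity gives (43 / 1911) = -(1911 / 43). Reduce: 1911 ≡ 19 (mod 43). Now have -(19 / 43).
Both 19 ≡ 3 and 43 ≡ 3 (mod 4), so reciprocity gives (19 / 43) = -(43 / 19). Reduce: 43 ≡ 5 (mod 19). Now have (5 / 19).
5 ≡ 1 (mod 4), so quadratic reciprocity gives (5 / 19) = (19 / 5). Reduce: 19 ≡ 4 (mod 5). Now have (4 / 5).
Factor out 2: 4 = 2^2. Since 5 ≡ 5 (mod 8), (2 / 5) = -1, and (2 / 5)^2 = +1. Now have (1 / 5).
(1 / 5) = 1. Collecting the sign factors: 1.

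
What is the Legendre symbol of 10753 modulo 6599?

Reduce the numerator: 10753 ≡ 4154 (mod 6599), so (10753/6599) = (4154/6599).
Factor out 2: 4154 = 2·2077. Since 6599 ≡ 7 (mod 8), (2/6599) = +1. Now have (2077/6599).
2077 ≡ 1 (mod 4), so quadratic reciprocity gives (2077/6599) = (6599/2077). Reduce: 6599 ≡ 368 (mod 2077). Now have (368/2077).
Factor out 2: 368 = 2^4·23. Since 2077 ≡ 5 (mod 8), (2/2077) = -1, and (2/2077)^4 = +1. Now have (23/2077).
2077 ≡ 1 (mod 4), so quadratic reciprocity gives (23/2077) = (2077/23). Reduce: 2077 ≡ 7 (mod 23). Now have (7/23).
Both 7 ≡ 3 and 23 ≡ 3 (mod 4), so reciprocity gives (7/23) = -(23/7). Reduce: 23 ≡ 2 (mod 7). Now have -(2/7).
Factor out 2: 2 = 2. Since 7 ≡ 7 (mod 8), (2/7) = +1. Now have -(1/7).
(1/7) = 1. Collecting the sign factors: -1.

-1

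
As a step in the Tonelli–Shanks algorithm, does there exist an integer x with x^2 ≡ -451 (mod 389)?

yes

(-451/389)
  = (327/389)    [-451 ≡ 327 mod 389]
  = (389/327)    [QR: 389 ≡ 1 mod 4, sign kept]
  = (62/327)    [389 ≡ 62 mod 327]
  = (31/327)    [327 ≡ 7 mod 8 ⇒ (2/327) = +1]
  = -(327/31)    [QR: both ≡ 3 mod 4, sign flips]
  = -(17/31)    [327 ≡ 17 mod 31]
  = -(31/17)    [QR: 17 ≡ 1 mod 4, sign kept]
  = -(14/17)    [31 ≡ 14 mod 17]
  = -(7/17)    [17 ≡ 1 mod 8 ⇒ (2/17) = +1]
  = -(17/7)    [QR: 17 ≡ 1 mod 4, sign kept]
  = -(3/7)    [17 ≡ 3 mod 7]
  = (7/3)    [QR: both ≡ 3 mod 4, sign flips]
  = (1/3)    [7 ≡ 1 mod 3]
  = 1    [(1/3) = 1]
The Legendre symbol is 1, so x^2 ≡ -451 (mod 389) has solution.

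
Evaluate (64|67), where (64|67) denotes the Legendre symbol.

(64|67)
  = (1|67)    [67 ≡ 3 mod 8 ⇒ (2|67)^6 = +1]
  = 1    [(1|67) = 1]

1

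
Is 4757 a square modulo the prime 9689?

(4757/9689)
  = (9689/4757)    [QR: 4757 ≡ 1 mod 4, sign kept]
  = (175/4757)    [9689 ≡ 175 mod 4757]
  = (4757/175)    [QR: 4757 ≡ 1 mod 4, sign kept]
  = (32/175)    [4757 ≡ 32 mod 175]
  = (1/175)    [175 ≡ 7 mod 8 ⇒ (2/175)^5 = +1]
  = 1    [(1/175) = 1]
(4757/9689) = 1, and 9689 is prime, so 4757 is a quadratic residue mod 9689.

yes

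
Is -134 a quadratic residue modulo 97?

(-134/97)
  = (60/97)    [-134 ≡ 60 mod 97]
  = (15/97)    [97 ≡ 1 mod 8 ⇒ (2/97)^2 = +1]
  = (97/15)    [QR: 97 ≡ 1 mod 4, sign kept]
  = (7/15)    [97 ≡ 7 mod 15]
  = -(15/7)    [QR: both ≡ 3 mod 4, sign flips]
  = -(1/7)    [15 ≡ 1 mod 7]
  = -1    [(1/7) = 1]
The Legendre symbol is -1, so x^2 ≡ -134 (mod 97) has no solution.

no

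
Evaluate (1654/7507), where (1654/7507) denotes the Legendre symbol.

Factor out 2: 1654 = 2·827. Since 7507 ≡ 3 (mod 8), (2/7507) = -1. Now have -(827/7507).
Both 827 ≡ 3 and 7507 ≡ 3 (mod 4), so reciprocity gives (827/7507) = -(7507/827). Reduce: 7507 ≡ 64 (mod 827). Now have (64/827).
Factor out 2: 64 = 2^6. Since 827 ≡ 3 (mod 8), (2/827) = -1, and (2/827)^6 = +1. Now have (1/827).
(1/827) = 1. Collecting the sign factors: 1.

1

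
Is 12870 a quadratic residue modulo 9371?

Reduce the numerator: 12870 ≡ 3499 (mod 9371), so (12870/9371) = (3499/9371).
Both 3499 ≡ 3 and 9371 ≡ 3 (mod 4), so reciprocity gives (3499/9371) = -(9371/3499). Reduce: 9371 ≡ 2373 (mod 3499). Now have -(2373/3499).
2373 ≡ 1 (mod 4), so quadratic reciprocity gives (2373/3499) = (3499/2373). Reduce: 3499 ≡ 1126 (mod 2373). Now have -(1126/2373).
Factor out 2: 1126 = 2·563. Since 2373 ≡ 5 (mod 8), (2/2373) = -1. Now have (563/2373).
2373 ≡ 1 (mod 4), so quadratic reciprocity gives (563/2373) = (2373/563). Reduce: 2373 ≡ 121 (mod 563). Now have (121/563).
121 ≡ 1 (mod 4), so quadratic reciprocity gives (121/563) = (563/121). Reduce: 563 ≡ 79 (mod 121). Now have (79/121).
121 ≡ 1 (mod 4), so quadratic reciprocity gives (79/121) = (121/79). Reduce: 121 ≡ 42 (mod 79). Now have (42/79).
Factor out 2: 42 = 2·21. Since 79 ≡ 7 (mod 8), (2/79) = +1. Now have (21/79).
21 ≡ 1 (mod 4), so quadratic reciprocity gives (21/79) = (79/21). Reduce: 79 ≡ 16 (mod 21). Now have (16/21).
Factor out 2: 16 = 2^4. Since 21 ≡ 5 (mod 8), (2/21) = -1, and (2/21)^4 = +1. Now have (1/21).
(1/21) = 1. Collecting the sign factors: 1.
The Legendre symbol is 1, so x^2 ≡ 12870 (mod 9371) has solution.

yes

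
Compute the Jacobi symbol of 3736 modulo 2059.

Reduce the numerator: 3736 ≡ 1677 (mod 2059), so (3736 / 2059) = (1677 / 2059).
1677 ≡ 1 (mod 4), so quadratic reciprocity gives (1677 / 2059) = (2059 / 1677). Reduce: 2059 ≡ 382 (mod 1677). Now have (382 / 1677).
Factor out 2: 382 = 2·191. Since 1677 ≡ 5 (mod 8), (2 / 1677) = -1. Now have -(191 / 1677).
1677 ≡ 1 (mod 4), so quadratic reciprocity gives (191 / 1677) = (1677 / 191). Reduce: 1677 ≡ 149 (mod 191). Now have -(149 / 191).
149 ≡ 1 (mod 4), so quadratic reciprocity gives (149 / 191) = (191 / 149). Reduce: 191 ≡ 42 (mod 149). Now have -(42 / 149).
Factor out 2: 42 = 2·21. Since 149 ≡ 5 (mod 8), (2 / 149) = -1. Now have (21 / 149).
21 ≡ 1 (mod 4), so quadratic reciprocity gives (21 / 149) = (149 / 21). Reduce: 149 ≡ 2 (mod 21). Now have (2 / 21).
Factor out 2: 2 = 2. Since 21 ≡ 5 (mod 8), (2 / 21) = -1. Now have -(1 / 21).
(1 / 21) = 1. Collecting the sign factors: -1.

-1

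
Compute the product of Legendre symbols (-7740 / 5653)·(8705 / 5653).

By multiplicativity, (-7740·8705 / 5653) = (-7740 / 5653)·(8705 / 5653).
First factor (-7740 / 5653):
(-7740 / 5653)
  = (7740 / 5653)    [5653 ≡ 1 mod 4 ⇒ (-1 / 5653) = +1]
  = (2087 / 5653)    [7740 ≡ 2087 mod 5653]
  = (5653 / 2087)    [QR: 5653 ≡ 1 mod 4, sign kept]
  = (1479 / 2087)    [5653 ≡ 1479 mod 2087]
  = -(2087 / 1479)    [QR: both ≡ 3 mod 4, sign flips]
  = -(608 / 1479)    [2087 ≡ 608 mod 1479]
  = -(19 / 1479)    [1479 ≡ 7 mod 8 ⇒ (2 / 1479)^5 = +1]
  = (1479 / 19)    [QR: both ≡ 3 mod 4, sign flips]
  = (16 / 19)    [1479 ≡ 16 mod 19]
  = (1 / 19)    [19 ≡ 3 mod 8 ⇒ (2 / 19)^4 = +1]
  = 1    [(1 / 19) = 1]
Second factor (8705 / 5653):
(8705 / 5653)
  = (3052 / 5653)    [8705 ≡ 3052 mod 5653]
  = (763 / 5653)    [5653 ≡ 5 mod 8 ⇒ (2 / 5653)^2 = +1]
  = (5653 / 763)    [QR: 5653 ≡ 1 mod 4, sign kept]
  = (312 / 763)    [5653 ≡ 312 mod 763]
  = -(39 / 763)    [763 ≡ 3 mod 8 ⇒ (2 / 763)^3 = -1]
  = (763 / 39)    [QR: both ≡ 3 mod 4, sign flips]
  = (22 / 39)    [763 ≡ 22 mod 39]
  = (11 / 39)    [39 ≡ 7 mod 8 ⇒ (2 / 39) = +1]
  = -(39 / 11)    [QR: both ≡ 3 mod 4, sign flips]
  = -(6 / 11)    [39 ≡ 6 mod 11]
  = (3 / 11)    [11 ≡ 3 mod 8 ⇒ (2 / 11) = -1]
  = -(11 / 3)    [QR: both ≡ 3 mod 4, sign flips]
  = -(2 / 3)    [11 ≡ 2 mod 3]
  = (1 / 3)    [3 ≡ 3 mod 8 ⇒ (2 / 3) = -1]
  = 1    [(1 / 3) = 1]
Product: (1)·(1) = 1.

1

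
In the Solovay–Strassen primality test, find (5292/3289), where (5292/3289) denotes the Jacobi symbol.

(5292/3289)
  = (2003/3289)    [5292 ≡ 2003 mod 3289]
  = (3289/2003)    [QR: 3289 ≡ 1 mod 4, sign kept]
  = (1286/2003)    [3289 ≡ 1286 mod 2003]
  = -(643/2003)    [2003 ≡ 3 mod 8 ⇒ (2/2003) = -1]
  = (2003/643)    [QR: both ≡ 3 mod 4, sign flips]
  = (74/643)    [2003 ≡ 74 mod 643]
  = -(37/643)    [643 ≡ 3 mod 8 ⇒ (2/643) = -1]
  = -(643/37)    [QR: 37 ≡ 1 mod 4, sign kept]
  = -(14/37)    [643 ≡ 14 mod 37]
  = (7/37)    [37 ≡ 5 mod 8 ⇒ (2/37) = -1]
  = (37/7)    [QR: 37 ≡ 1 mod 4, sign kept]
  = (2/7)    [37 ≡ 2 mod 7]
  = (1/7)    [7 ≡ 7 mod 8 ⇒ (2/7) = +1]
  = 1    [(1/7) = 1]

1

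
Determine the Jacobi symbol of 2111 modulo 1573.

(2111 / 1573)
  = (538 / 1573)    [2111 ≡ 538 mod 1573]
  = -(269 / 1573)    [1573 ≡ 5 mod 8 ⇒ (2 / 1573) = -1]
  = -(1573 / 269)    [QR: 269 ≡ 1 mod 4, sign kept]
  = -(228 / 269)    [1573 ≡ 228 mod 269]
  = -(57 / 269)    [269 ≡ 5 mod 8 ⇒ (2 / 269)^2 = +1]
  = -(269 / 57)    [QR: 57 ≡ 1 mod 4, sign kept]
  = -(41 / 57)    [269 ≡ 41 mod 57]
  = -(57 / 41)    [QR: 41 ≡ 1 mod 4, sign kept]
  = -(16 / 41)    [57 ≡ 16 mod 41]
  = -(1 / 41)    [41 ≡ 1 mod 8 ⇒ (2 / 41)^4 = +1]
  = -1    [(1 / 41) = 1]

-1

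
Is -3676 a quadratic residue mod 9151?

(-3676/9151)
  = (5475/9151)    [-3676 ≡ 5475 mod 9151]
  = -(9151/5475)    [QR: both ≡ 3 mod 4, sign flips]
  = -(3676/5475)    [9151 ≡ 3676 mod 5475]
  = -(919/5475)    [5475 ≡ 3 mod 8 ⇒ (2/5475)^2 = +1]
  = (5475/919)    [QR: both ≡ 3 mod 4, sign flips]
  = (880/919)    [5475 ≡ 880 mod 919]
  = (55/919)    [919 ≡ 7 mod 8 ⇒ (2/919)^4 = +1]
  = -(919/55)    [QR: both ≡ 3 mod 4, sign flips]
  = -(39/55)    [919 ≡ 39 mod 55]
  = (55/39)    [QR: both ≡ 3 mod 4, sign flips]
  = (16/39)    [55 ≡ 16 mod 39]
  = (1/39)    [39 ≡ 7 mod 8 ⇒ (2/39)^4 = +1]
  = 1    [(1/39) = 1]
The Legendre symbol is 1, so x^2 ≡ -3676 (mod 9151) has solution.

yes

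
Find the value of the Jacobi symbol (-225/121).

(-225/121)
  = (17/121)    [-225 ≡ 17 mod 121]
  = (121/17)    [QR: 17 ≡ 1 mod 4, sign kept]
  = (2/17)    [121 ≡ 2 mod 17]
  = (1/17)    [17 ≡ 1 mod 8 ⇒ (2/17) = +1]
  = 1    [(1/17) = 1]

1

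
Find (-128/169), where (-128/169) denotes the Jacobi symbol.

Reduce the numerator: -128 ≡ 41 (mod 169), so (-128/169) = (41/169).
41 ≡ 1 (mod 4), so quadratic reciprocity gives (41/169) = (169/41). Reduce: 169 ≡ 5 (mod 41). Now have (5/41).
5 ≡ 1 (mod 4), so quadratic reciprocity gives (5/41) = (41/5). Reduce: 41 ≡ 1 (mod 5). Now have (1/5).
(1/5) = 1. Collecting the sign factors: 1.

1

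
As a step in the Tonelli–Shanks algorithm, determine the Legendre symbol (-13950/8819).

(-13950/8819)
  = -(13950/8819)    [8819 ≡ 3 mod 4 ⇒ (-1/8819) = -1]
  = -(5131/8819)    [13950 ≡ 5131 mod 8819]
  = (8819/5131)    [QR: both ≡ 3 mod 4, sign flips]
  = (3688/5131)    [8819 ≡ 3688 mod 5131]
  = -(461/5131)    [5131 ≡ 3 mod 8 ⇒ (2/5131)^3 = -1]
  = -(5131/461)    [QR: 461 ≡ 1 mod 4, sign kept]
  = -(60/461)    [5131 ≡ 60 mod 461]
  = -(15/461)    [461 ≡ 5 mod 8 ⇒ (2/461)^2 = +1]
  = -(461/15)    [QR: 461 ≡ 1 mod 4, sign kept]
  = -(11/15)    [461 ≡ 11 mod 15]
  = (15/11)    [QR: both ≡ 3 mod 4, sign flips]
  = (4/11)    [15 ≡ 4 mod 11]
  = (1/11)    [11 ≡ 3 mod 8 ⇒ (2/11)^2 = +1]
  = 1    [(1/11) = 1]

1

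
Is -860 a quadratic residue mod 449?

Reduce the numerator: -860 ≡ 38 (mod 449), so (-860/449) = (38/449).
Factor out 2: 38 = 2·19. Since 449 ≡ 1 (mod 8), (2/449) = +1. Now have (19/449).
449 ≡ 1 (mod 4), so quadratic reciprocity gives (19/449) = (449/19). Reduce: 449 ≡ 12 (mod 19). Now have (12/19).
Factor out 2: 12 = 2^2·3. Since 19 ≡ 3 (mod 8), (2/19) = -1, and (2/19)^2 = +1. Now have (3/19).
Both 3 ≡ 3 and 19 ≡ 3 (mod 4), so reciprocity gives (3/19) = -(19/3). Reduce: 19 ≡ 1 (mod 3). Now have -(1/3).
(1/3) = 1. Collecting the sign factors: -1.
(-860/449) = -1, and 449 is prime, so -860 is not a quadratic residue mod 449.

no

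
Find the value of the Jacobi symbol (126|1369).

Factor out 2: 126 = 2·63. Since 1369 ≡ 1 (mod 8), (2|1369) = +1. Now have (63|1369).
1369 ≡ 1 (mod 4), so quadratic reciprocity gives (63|1369) = (1369|63). Reduce: 1369 ≡ 46 (mod 63). Now have (46|63).
Factor out 2: 46 = 2·23. Since 63 ≡ 7 (mod 8), (2|63) = +1. Now have (23|63).
Both 23 ≡ 3 and 63 ≡ 3 (mod 4), so reciprocity gives (23|63) = -(63|23). Reduce: 63 ≡ 17 (mod 23). Now have -(17|23).
17 ≡ 1 (mod 4), so quadratic reciprocity gives (17|23) = (23|17). Reduce: 23 ≡ 6 (mod 17). Now have -(6|17).
Factor out 2: 6 = 2·3. Since 17 ≡ 1 (mod 8), (2|17) = +1. Now have -(3|17).
17 ≡ 1 (mod 4), so quadratic reciprocity gives (3|17) = (17|3). Reduce: 17 ≡ 2 (mod 3). Now have -(2|3).
Factor out 2: 2 = 2. Since 3 ≡ 3 (mod 8), (2|3) = -1. Now have (1|3).
(1|3) = 1. Collecting the sign factors: 1.

1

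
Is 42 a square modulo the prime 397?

yes

(42/397)
  = -(21/397)    [397 ≡ 5 mod 8 ⇒ (2/397) = -1]
  = -(397/21)    [QR: 21 ≡ 1 mod 4, sign kept]
  = -(19/21)    [397 ≡ 19 mod 21]
  = -(21/19)    [QR: 21 ≡ 1 mod 4, sign kept]
  = -(2/19)    [21 ≡ 2 mod 19]
  = (1/19)    [19 ≡ 3 mod 8 ⇒ (2/19) = -1]
  = 1    [(1/19) = 1]
The Legendre symbol is 1, so x^2 ≡ 42 (mod 397) has solution.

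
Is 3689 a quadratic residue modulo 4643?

(3689/4643)
  = (4643/3689)    [QR: 3689 ≡ 1 mod 4, sign kept]
  = (954/3689)    [4643 ≡ 954 mod 3689]
  = (477/3689)    [3689 ≡ 1 mod 8 ⇒ (2/3689) = +1]
  = (3689/477)    [QR: 477 ≡ 1 mod 4, sign kept]
  = (350/477)    [3689 ≡ 350 mod 477]
  = -(175/477)    [477 ≡ 5 mod 8 ⇒ (2/477) = -1]
  = -(477/175)    [QR: 477 ≡ 1 mod 4, sign kept]
  = -(127/175)    [477 ≡ 127 mod 175]
  = (175/127)    [QR: both ≡ 3 mod 4, sign flips]
  = (48/127)    [175 ≡ 48 mod 127]
  = (3/127)    [127 ≡ 7 mod 8 ⇒ (2/127)^4 = +1]
  = -(127/3)    [QR: both ≡ 3 mod 4, sign flips]
  = -(1/3)    [127 ≡ 1 mod 3]
  = -1    [(1/3) = 1]
The Legendre symbol is -1, so x^2 ≡ 3689 (mod 4643) has no solution.

no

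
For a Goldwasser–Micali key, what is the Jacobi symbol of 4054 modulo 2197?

Reduce the numerator: 4054 ≡ 1857 (mod 2197), so (4054/2197) = (1857/2197).
1857 ≡ 1 (mod 4), so quadratic reciprocity gives (1857/2197) = (2197/1857). Reduce: 2197 ≡ 340 (mod 1857). Now have (340/1857).
Factor out 2: 340 = 2^2·85. Since 1857 ≡ 1 (mod 8), (2/1857) = +1, and (2/1857)^2 = +1. Now have (85/1857).
85 ≡ 1 (mod 4), so quadratic reciprocity gives (85/1857) = (1857/85). Reduce: 1857 ≡ 72 (mod 85). Now have (72/85).
Factor out 2: 72 = 2^3·9. Since 85 ≡ 5 (mod 8), (2/85) = -1, and (2/85)^3 = -1. Now have -(9/85).
9 ≡ 1 (mod 4), so quadratic reciprocity gives (9/85) = (85/9). Reduce: 85 ≡ 4 (mod 9). Now have -(4/9).
Factor out 2: 4 = 2^2. Since 9 ≡ 1 (mod 8), (2/9) = +1, and (2/9)^2 = +1. Now have -(1/9).
(1/9) = 1. Collecting the sign factors: -1.

-1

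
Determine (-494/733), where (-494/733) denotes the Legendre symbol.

(-494/733)
  = (494/733)    [733 ≡ 1 mod 4 ⇒ (-1/733) = +1]
  = -(247/733)    [733 ≡ 5 mod 8 ⇒ (2/733) = -1]
  = -(733/247)    [QR: 733 ≡ 1 mod 4, sign kept]
  = -(239/247)    [733 ≡ 239 mod 247]
  = (247/239)    [QR: both ≡ 3 mod 4, sign flips]
  = (8/239)    [247 ≡ 8 mod 239]
  = (1/239)    [239 ≡ 7 mod 8 ⇒ (2/239)^3 = +1]
  = 1    [(1/239) = 1]

1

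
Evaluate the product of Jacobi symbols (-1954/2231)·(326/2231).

-1

By multiplicativity, (-1954·326/2231) = (-1954/2231)·(326/2231).
First factor (-1954/2231):
(-1954/2231)
  = -(1954/2231)    [2231 ≡ 3 mod 4 ⇒ (-1/2231) = -1]
  = -(977/2231)    [2231 ≡ 7 mod 8 ⇒ (2/2231) = +1]
  = -(2231/977)    [QR: 977 ≡ 1 mod 4, sign kept]
  = -(277/977)    [2231 ≡ 277 mod 977]
  = -(977/277)    [QR: 277 ≡ 1 mod 4, sign kept]
  = -(146/277)    [977 ≡ 146 mod 277]
  = (73/277)    [277 ≡ 5 mod 8 ⇒ (2/277) = -1]
  = (277/73)    [QR: 73 ≡ 1 mod 4, sign kept]
  = (58/73)    [277 ≡ 58 mod 73]
  = (29/73)    [73 ≡ 1 mod 8 ⇒ (2/73) = +1]
  = (73/29)    [QR: 29 ≡ 1 mod 4, sign kept]
  = (15/29)    [73 ≡ 15 mod 29]
  = (29/15)    [QR: 29 ≡ 1 mod 4, sign kept]
  = (14/15)    [29 ≡ 14 mod 15]
  = (7/15)    [15 ≡ 7 mod 8 ⇒ (2/15) = +1]
  = -(15/7)    [QR: both ≡ 3 mod 4, sign flips]
  = -(1/7)    [15 ≡ 1 mod 7]
  = -1    [(1/7) = 1]
Second factor (326/2231):
(326/2231)
  = (163/2231)    [2231 ≡ 7 mod 8 ⇒ (2/2231) = +1]
  = -(2231/163)    [QR: both ≡ 3 mod 4, sign flips]
  = -(112/163)    [2231 ≡ 112 mod 163]
  = -(7/163)    [163 ≡ 3 mod 8 ⇒ (2/163)^4 = +1]
  = (163/7)    [QR: both ≡ 3 mod 4, sign flips]
  = (2/7)    [163 ≡ 2 mod 7]
  = (1/7)    [7 ≡ 7 mod 8 ⇒ (2/7) = +1]
  = 1    [(1/7) = 1]
Product: (-1)·(1) = -1.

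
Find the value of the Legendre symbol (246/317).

(246/317)
  = -(123/317)    [317 ≡ 5 mod 8 ⇒ (2/317) = -1]
  = -(317/123)    [QR: 317 ≡ 1 mod 4, sign kept]
  = -(71/123)    [317 ≡ 71 mod 123]
  = (123/71)    [QR: both ≡ 3 mod 4, sign flips]
  = (52/71)    [123 ≡ 52 mod 71]
  = (13/71)    [71 ≡ 7 mod 8 ⇒ (2/71)^2 = +1]
  = (71/13)    [QR: 13 ≡ 1 mod 4, sign kept]
  = (6/13)    [71 ≡ 6 mod 13]
  = -(3/13)    [13 ≡ 5 mod 8 ⇒ (2/13) = -1]
  = -(13/3)    [QR: 13 ≡ 1 mod 4, sign kept]
  = -(1/3)    [13 ≡ 1 mod 3]
  = -1    [(1/3) = 1]

-1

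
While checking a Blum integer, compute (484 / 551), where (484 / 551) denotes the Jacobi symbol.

(484 / 551)
  = (121 / 551)    [551 ≡ 7 mod 8 ⇒ (2 / 551)^2 = +1]
  = (551 / 121)    [QR: 121 ≡ 1 mod 4, sign kept]
  = (67 / 121)    [551 ≡ 67 mod 121]
  = (121 / 67)    [QR: 121 ≡ 1 mod 4, sign kept]
  = (54 / 67)    [121 ≡ 54 mod 67]
  = -(27 / 67)    [67 ≡ 3 mod 8 ⇒ (2 / 67) = -1]
  = (67 / 27)    [QR: both ≡ 3 mod 4, sign flips]
  = (13 / 27)    [67 ≡ 13 mod 27]
  = (27 / 13)    [QR: 13 ≡ 1 mod 4, sign kept]
  = (1 / 13)    [27 ≡ 1 mod 13]
  = 1    [(1 / 13) = 1]

1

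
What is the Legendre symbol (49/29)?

(49/29)
  = (20/29)    [49 ≡ 20 mod 29]
  = (5/29)    [29 ≡ 5 mod 8 ⇒ (2/29)^2 = +1]
  = (29/5)    [QR: 5 ≡ 1 mod 4, sign kept]
  = (4/5)    [29 ≡ 4 mod 5]
  = (1/5)    [5 ≡ 5 mod 8 ⇒ (2/5)^2 = +1]
  = 1    [(1/5) = 1]

1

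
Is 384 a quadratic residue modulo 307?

yes

Reduce the numerator: 384 ≡ 77 (mod 307), so (384/307) = (77/307).
77 ≡ 1 (mod 4), so quadratic reciprocity gives (77/307) = (307/77). Reduce: 307 ≡ 76 (mod 77). Now have (76/77).
Factor out 2: 76 = 2^2·19. Since 77 ≡ 5 (mod 8), (2/77) = -1, and (2/77)^2 = +1. Now have (19/77).
77 ≡ 1 (mod 4), so quadratic reciprocity gives (19/77) = (77/19). Reduce: 77 ≡ 1 (mod 19). Now have (1/19).
(1/19) = 1. Collecting the sign factors: 1.
(384/307) = 1, and 307 is prime, so 384 is a quadratic residue mod 307.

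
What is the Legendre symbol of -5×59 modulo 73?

By multiplicativity, (-5·59|73) = (-5|73)·(59|73).
First factor (-5|73):
(-5|73)
  = (68|73)    [-5 ≡ 68 mod 73]
  = (17|73)    [73 ≡ 1 mod 8 ⇒ (2|73)^2 = +1]
  = (73|17)    [QR: 17 ≡ 1 mod 4, sign kept]
  = (5|17)    [73 ≡ 5 mod 17]
  = (17|5)    [QR: 5 ≡ 1 mod 4, sign kept]
  = (2|5)    [17 ≡ 2 mod 5]
  = -(1|5)    [5 ≡ 5 mod 8 ⇒ (2|5) = -1]
  = -1    [(1|5) = 1]
Second factor (59|73):
(59|73)
  = (73|59)    [QR: 73 ≡ 1 mod 4, sign kept]
  = (14|59)    [73 ≡ 14 mod 59]
  = -(7|59)    [59 ≡ 3 mod 8 ⇒ (2|59) = -1]
  = (59|7)    [QR: both ≡ 3 mod 4, sign flips]
  = (3|7)    [59 ≡ 3 mod 7]
  = -(7|3)    [QR: both ≡ 3 mod 4, sign flips]
  = -(1|3)    [7 ≡ 1 mod 3]
  = -1    [(1|3) = 1]
Product: (-1)·(-1) = 1.

1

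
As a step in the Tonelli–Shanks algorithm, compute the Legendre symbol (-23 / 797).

Reduce the numerator: -23 ≡ 774 (mod 797), so (-23 / 797) = (774 / 797).
Factor out 2: 774 = 2·387. Since 797 ≡ 5 (mod 8), (2 / 797) = -1. Now have -(387 / 797).
797 ≡ 1 (mod 4), so quadratic reciprocity gives (387 / 797) = (797 / 387). Reduce: 797 ≡ 23 (mod 387). Now have -(23 / 387).
Both 23 ≡ 3 and 387 ≡ 3 (mod 4), so reciprocity gives (23 / 387) = -(387 / 23). Reduce: 387 ≡ 19 (mod 23). Now have (19 / 23).
Both 19 ≡ 3 and 23 ≡ 3 (mod 4), so reciprocity gives (19 / 23) = -(23 / 19). Reduce: 23 ≡ 4 (mod 19). Now have -(4 / 19).
Factor out 2: 4 = 2^2. Since 19 ≡ 3 (mod 8), (2 / 19) = -1, and (2 / 19)^2 = +1. Now have -(1 / 19).
(1 / 19) = 1. Collecting the sign factors: -1.

-1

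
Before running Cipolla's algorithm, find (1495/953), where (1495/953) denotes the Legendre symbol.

Reduce the numerator: 1495 ≡ 542 (mod 953), so (1495/953) = (542/953).
Factor out 2: 542 = 2·271. Since 953 ≡ 1 (mod 8), (2/953) = +1. Now have (271/953).
953 ≡ 1 (mod 4), so quadratic reciprocity gives (271/953) = (953/271). Reduce: 953 ≡ 140 (mod 271). Now have (140/271).
Factor out 2: 140 = 2^2·35. Since 271 ≡ 7 (mod 8), (2/271) = +1, and (2/271)^2 = +1. Now have (35/271).
Both 35 ≡ 3 and 271 ≡ 3 (mod 4), so reciprocity gives (35/271) = -(271/35). Reduce: 271 ≡ 26 (mod 35). Now have -(26/35).
Factor out 2: 26 = 2·13. Since 35 ≡ 3 (mod 8), (2/35) = -1. Now have (13/35).
13 ≡ 1 (mod 4), so quadratic reciprocity gives (13/35) = (35/13). Reduce: 35 ≡ 9 (mod 13). Now have (9/13).
9 ≡ 1 (mod 4), so quadratic reciprocity gives (9/13) = (13/9). Reduce: 13 ≡ 4 (mod 9). Now have (4/9).
Factor out 2: 4 = 2^2. Since 9 ≡ 1 (mod 8), (2/9) = +1, and (2/9)^2 = +1. Now have (1/9).
(1/9) = 1. Collecting the sign factors: 1.

1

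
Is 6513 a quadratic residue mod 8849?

(6513/8849)
  = (8849/6513)    [QR: 6513 ≡ 1 mod 4, sign kept]
  = (2336/6513)    [8849 ≡ 2336 mod 6513]
  = (73/6513)    [6513 ≡ 1 mod 8 ⇒ (2/6513)^5 = +1]
  = (6513/73)    [QR: 73 ≡ 1 mod 4, sign kept]
  = (16/73)    [6513 ≡ 16 mod 73]
  = (1/73)    [73 ≡ 1 mod 8 ⇒ (2/73)^4 = +1]
  = 1    [(1/73) = 1]
The Legendre symbol is 1, so x^2 ≡ 6513 (mod 8849) has solution.

yes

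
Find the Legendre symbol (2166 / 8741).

1

Factor out 2: 2166 = 2·1083. Since 8741 ≡ 5 (mod 8), (2 / 8741) = -1. Now have -(1083 / 8741).
8741 ≡ 1 (mod 4), so quadratic reciprocity gives (1083 / 8741) = (8741 / 1083). Reduce: 8741 ≡ 77 (mod 1083). Now have -(77 / 1083).
77 ≡ 1 (mod 4), so quadratic reciprocity gives (77 / 1083) = (1083 / 77). Reduce: 1083 ≡ 5 (mod 77). Now have -(5 / 77).
5 ≡ 1 (mod 4), so quadratic reciprocity gives (5 / 77) = (77 / 5). Reduce: 77 ≡ 2 (mod 5). Now have -(2 / 5).
Factor out 2: 2 = 2. Since 5 ≡ 5 (mod 8), (2 / 5) = -1. Now have (1 / 5).
(1 / 5) = 1. Collecting the sign factors: 1.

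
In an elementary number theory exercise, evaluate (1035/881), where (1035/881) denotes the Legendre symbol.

(1035/881)
  = (154/881)    [1035 ≡ 154 mod 881]
  = (77/881)    [881 ≡ 1 mod 8 ⇒ (2/881) = +1]
  = (881/77)    [QR: 77 ≡ 1 mod 4, sign kept]
  = (34/77)    [881 ≡ 34 mod 77]
  = -(17/77)    [77 ≡ 5 mod 8 ⇒ (2/77) = -1]
  = -(77/17)    [QR: 17 ≡ 1 mod 4, sign kept]
  = -(9/17)    [77 ≡ 9 mod 17]
  = -(17/9)    [QR: 9 ≡ 1 mod 4, sign kept]
  = -(8/9)    [17 ≡ 8 mod 9]
  = -(1/9)    [9 ≡ 1 mod 8 ⇒ (2/9)^3 = +1]
  = -1    [(1/9) = 1]

-1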